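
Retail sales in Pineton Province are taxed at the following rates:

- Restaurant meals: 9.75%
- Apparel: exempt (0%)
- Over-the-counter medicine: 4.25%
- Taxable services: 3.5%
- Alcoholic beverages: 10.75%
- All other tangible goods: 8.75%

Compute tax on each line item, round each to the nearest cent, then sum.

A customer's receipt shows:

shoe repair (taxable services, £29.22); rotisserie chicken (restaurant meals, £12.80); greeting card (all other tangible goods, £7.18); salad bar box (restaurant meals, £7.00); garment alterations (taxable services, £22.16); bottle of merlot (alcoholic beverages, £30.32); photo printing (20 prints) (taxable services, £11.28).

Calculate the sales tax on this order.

Shoe repair £29.22: taxable services → 3.5% → £1.02
Rotisserie chicken £12.80: restaurant meals → 9.75% → £1.25
Greeting card £7.18: all other tangible goods → 8.75% → £0.63
Salad bar box £7.00: restaurant meals → 9.75% → £0.68
Garment alterations £22.16: taxable services → 3.5% → £0.78
Bottle of merlot £30.32: alcoholic beverages → 10.75% → £3.26
Photo printing (20 prints) £11.28: taxable services → 3.5% → £0.39
Total tax = £1.02 + £1.25 + £0.63 + £0.68 + £0.78 + £3.26 + £0.39 = £8.01

£8.01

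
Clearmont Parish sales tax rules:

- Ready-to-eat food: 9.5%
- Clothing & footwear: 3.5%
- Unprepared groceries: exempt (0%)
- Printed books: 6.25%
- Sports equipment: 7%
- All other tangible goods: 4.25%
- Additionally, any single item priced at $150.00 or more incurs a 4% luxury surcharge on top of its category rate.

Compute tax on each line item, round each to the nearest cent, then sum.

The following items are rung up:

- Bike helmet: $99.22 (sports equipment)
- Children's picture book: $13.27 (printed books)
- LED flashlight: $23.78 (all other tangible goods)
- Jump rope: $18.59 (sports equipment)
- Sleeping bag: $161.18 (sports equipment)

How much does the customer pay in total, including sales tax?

$343.86

Bike helmet $99.22: sports equipment → 7% → $6.95
Children's picture book $13.27: printed books → 6.25% → $0.83
LED flashlight $23.78: all other tangible goods → 4.25% → $1.01
Jump rope $18.59: sports equipment → 7% → $1.30
Sleeping bag $161.18: sports equipment → 7% + 4% surcharge = 11% → $17.73
Subtotal = $316.04; tax = $27.82; total due = $343.86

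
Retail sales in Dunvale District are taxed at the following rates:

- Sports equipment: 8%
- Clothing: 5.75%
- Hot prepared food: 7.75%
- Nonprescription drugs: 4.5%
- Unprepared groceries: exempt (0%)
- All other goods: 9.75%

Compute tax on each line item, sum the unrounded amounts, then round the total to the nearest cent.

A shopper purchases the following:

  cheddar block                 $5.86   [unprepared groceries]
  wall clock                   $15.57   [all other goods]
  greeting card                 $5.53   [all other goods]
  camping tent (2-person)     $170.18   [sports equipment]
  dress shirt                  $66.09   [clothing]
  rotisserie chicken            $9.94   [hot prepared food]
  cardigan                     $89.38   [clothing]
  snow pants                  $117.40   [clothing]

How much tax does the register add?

$32.13

Cheddar block $5.86: unprepared groceries → 0% → $0.00
Wall clock $15.57: all other goods → 9.75% → $1.518075
Greeting card $5.53: all other goods → 9.75% → $0.539175
Camping tent (2-person) $170.18: sports equipment → 8% → $13.6144
Dress shirt $66.09: clothing → 5.75% → $3.800175
Rotisserie chicken $9.94: hot prepared food → 7.75% → $0.77035
Cardigan $89.38: clothing → 5.75% → $5.13935
Snow pants $117.40: clothing → 5.75% → $6.7505
Unrounded tax sum = $32.132025 → $32.13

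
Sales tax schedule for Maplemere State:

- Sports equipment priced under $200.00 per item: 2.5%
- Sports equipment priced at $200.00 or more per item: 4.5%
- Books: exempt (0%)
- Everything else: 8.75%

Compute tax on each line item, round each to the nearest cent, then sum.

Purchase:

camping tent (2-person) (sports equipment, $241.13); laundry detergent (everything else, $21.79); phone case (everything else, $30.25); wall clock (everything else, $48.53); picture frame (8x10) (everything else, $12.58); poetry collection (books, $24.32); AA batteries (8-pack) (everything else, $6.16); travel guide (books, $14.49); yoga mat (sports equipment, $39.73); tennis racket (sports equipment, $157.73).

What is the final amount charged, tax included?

Camping tent (2-person) $241.13: sports equipment, $200.00 or more → 4.5% → $10.85
Laundry detergent $21.79: everything else → 8.75% → $1.91
Phone case $30.25: everything else → 8.75% → $2.65
Wall clock $48.53: everything else → 8.75% → $4.25
Picture frame (8x10) $12.58: everything else → 8.75% → $1.10
Poetry collection $24.32: books → 0% → $0.00
AA batteries (8-pack) $6.16: everything else → 8.75% → $0.54
Travel guide $14.49: books → 0% → $0.00
Yoga mat $39.73: sports equipment, under $200.00 → 2.5% → $0.99
Tennis racket $157.73: sports equipment, under $200.00 → 2.5% → $3.94
Subtotal = $596.71; tax = $26.23; total due = $622.94

$622.94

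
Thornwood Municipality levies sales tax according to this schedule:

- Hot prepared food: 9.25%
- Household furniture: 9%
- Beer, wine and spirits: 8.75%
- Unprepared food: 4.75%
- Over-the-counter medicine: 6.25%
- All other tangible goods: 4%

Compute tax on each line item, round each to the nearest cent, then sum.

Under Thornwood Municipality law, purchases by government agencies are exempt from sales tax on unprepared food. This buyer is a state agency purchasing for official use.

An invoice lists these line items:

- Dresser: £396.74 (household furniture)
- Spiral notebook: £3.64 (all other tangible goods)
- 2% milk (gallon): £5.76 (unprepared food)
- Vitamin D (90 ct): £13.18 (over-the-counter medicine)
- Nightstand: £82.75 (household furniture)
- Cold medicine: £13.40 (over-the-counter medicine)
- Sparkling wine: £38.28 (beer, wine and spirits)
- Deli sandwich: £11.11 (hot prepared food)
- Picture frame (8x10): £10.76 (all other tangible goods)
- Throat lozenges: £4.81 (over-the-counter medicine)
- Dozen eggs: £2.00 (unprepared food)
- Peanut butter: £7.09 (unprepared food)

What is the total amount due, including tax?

Dresser £396.74: household furniture → 9% → £35.71
Spiral notebook £3.64: all other tangible goods → 4% → £0.15
2% milk (gallon) £5.76: unprepared food, buyer-exempt → 0% → £0.00
Vitamin D (90 ct) £13.18: over-the-counter medicine → 6.25% → £0.82
Nightstand £82.75: household furniture → 9% → £7.45
Cold medicine £13.40: over-the-counter medicine → 6.25% → £0.84
Sparkling wine £38.28: beer, wine and spirits → 8.75% → £3.35
Deli sandwich £11.11: hot prepared food → 9.25% → £1.03
Picture frame (8x10) £10.76: all other tangible goods → 4% → £0.43
Throat lozenges £4.81: over-the-counter medicine → 6.25% → £0.30
Dozen eggs £2.00: unprepared food, buyer-exempt → 0% → £0.00
Peanut butter £7.09: unprepared food, buyer-exempt → 0% → £0.00
Subtotal = £589.52; tax = £50.08; total due = £639.60

£639.60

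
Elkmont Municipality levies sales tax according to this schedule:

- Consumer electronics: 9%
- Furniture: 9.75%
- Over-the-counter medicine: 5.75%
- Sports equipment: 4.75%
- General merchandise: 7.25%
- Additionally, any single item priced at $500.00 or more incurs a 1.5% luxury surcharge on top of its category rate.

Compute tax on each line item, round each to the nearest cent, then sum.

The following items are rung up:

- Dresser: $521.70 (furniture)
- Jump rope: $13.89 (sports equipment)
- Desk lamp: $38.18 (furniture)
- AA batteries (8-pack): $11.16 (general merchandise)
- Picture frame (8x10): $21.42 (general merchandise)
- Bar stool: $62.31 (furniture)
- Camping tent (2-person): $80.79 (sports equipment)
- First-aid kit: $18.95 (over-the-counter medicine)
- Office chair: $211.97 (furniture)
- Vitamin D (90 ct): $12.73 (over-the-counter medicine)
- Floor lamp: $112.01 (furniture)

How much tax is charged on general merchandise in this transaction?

$2.36

AA batteries (8-pack) $11.16: general merchandise → 7.25% → $0.81
Picture frame (8x10) $21.42: general merchandise → 7.25% → $1.55
Tax on general merchandise = $0.81 + $1.55 = $2.36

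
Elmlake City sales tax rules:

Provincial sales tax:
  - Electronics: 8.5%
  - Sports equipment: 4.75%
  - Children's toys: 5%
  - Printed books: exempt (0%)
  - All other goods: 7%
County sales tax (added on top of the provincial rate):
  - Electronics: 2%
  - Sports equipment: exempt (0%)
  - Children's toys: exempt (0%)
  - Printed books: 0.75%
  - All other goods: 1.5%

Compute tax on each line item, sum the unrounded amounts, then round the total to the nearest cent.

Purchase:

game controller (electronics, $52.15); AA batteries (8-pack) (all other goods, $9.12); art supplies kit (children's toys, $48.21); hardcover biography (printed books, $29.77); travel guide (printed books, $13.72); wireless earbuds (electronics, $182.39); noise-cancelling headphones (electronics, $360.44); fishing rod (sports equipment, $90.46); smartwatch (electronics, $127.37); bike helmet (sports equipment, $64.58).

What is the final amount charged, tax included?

Game controller $52.15: electronics → 8.5% + 2% county = 10.5% → $5.47575
AA batteries (8-pack) $9.12: all other goods → 7% + 1.5% county = 8.5% → $0.7752
Art supplies kit $48.21: children's toys → 5% + 0% county = 5% → $2.4105
Hardcover biography $29.77: printed books → 0% + 0.75% county = 0.75% → $0.223275
Travel guide $13.72: printed books → 0% + 0.75% county = 0.75% → $0.1029
Wireless earbuds $182.39: electronics → 8.5% + 2% county = 10.5% → $19.15095
Noise-cancelling headphones $360.44: electronics → 8.5% + 2% county = 10.5% → $37.8462
Fishing rod $90.46: sports equipment → 4.75% + 0% county = 4.75% → $4.29685
Smartwatch $127.37: electronics → 8.5% + 2% county = 10.5% → $13.37385
Bike helmet $64.58: sports equipment → 4.75% + 0% county = 4.75% → $3.06755
Subtotal = $978.21; unrounded tax = $86.723025 → $86.72; total due = $1064.93

$1064.93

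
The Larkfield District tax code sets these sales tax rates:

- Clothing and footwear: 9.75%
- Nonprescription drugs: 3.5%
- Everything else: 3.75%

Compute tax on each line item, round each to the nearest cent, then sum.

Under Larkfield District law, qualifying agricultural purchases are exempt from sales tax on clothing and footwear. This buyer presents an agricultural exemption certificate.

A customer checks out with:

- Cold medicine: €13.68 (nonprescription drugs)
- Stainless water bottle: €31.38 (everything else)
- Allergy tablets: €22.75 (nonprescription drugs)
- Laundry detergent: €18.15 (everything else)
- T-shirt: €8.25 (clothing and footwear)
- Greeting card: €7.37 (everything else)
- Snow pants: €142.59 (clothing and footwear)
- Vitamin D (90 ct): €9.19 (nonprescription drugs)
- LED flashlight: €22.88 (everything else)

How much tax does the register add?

Cold medicine €13.68: nonprescription drugs → 3.5% → €0.48
Stainless water bottle €31.38: everything else → 3.75% → €1.18
Allergy tablets €22.75: nonprescription drugs → 3.5% → €0.80
Laundry detergent €18.15: everything else → 3.75% → €0.68
T-shirt €8.25: clothing and footwear, buyer-exempt → 0% → €0.00
Greeting card €7.37: everything else → 3.75% → €0.28
Snow pants €142.59: clothing and footwear, buyer-exempt → 0% → €0.00
Vitamin D (90 ct) €9.19: nonprescription drugs → 3.5% → €0.32
LED flashlight €22.88: everything else → 3.75% → €0.86
Total tax = €0.48 + €1.18 + €0.80 + €0.68 + €0.28 + €0.32 + €0.86 = €4.60

€4.60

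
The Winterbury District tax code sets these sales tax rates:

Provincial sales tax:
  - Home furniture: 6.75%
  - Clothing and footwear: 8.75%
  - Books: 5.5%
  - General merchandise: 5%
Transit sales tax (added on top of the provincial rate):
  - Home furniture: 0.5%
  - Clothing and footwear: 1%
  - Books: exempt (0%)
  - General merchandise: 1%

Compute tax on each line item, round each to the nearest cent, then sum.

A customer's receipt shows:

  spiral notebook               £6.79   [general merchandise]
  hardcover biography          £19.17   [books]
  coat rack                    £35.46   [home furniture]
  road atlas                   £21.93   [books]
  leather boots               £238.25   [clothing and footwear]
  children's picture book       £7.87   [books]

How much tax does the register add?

£28.90

Spiral notebook £6.79: general merchandise → 5% + 1% transit = 6% → £0.41
Hardcover biography £19.17: books → 5.5% + 0% transit = 5.5% → £1.05
Coat rack £35.46: home furniture → 6.75% + 0.5% transit = 7.25% → £2.57
Road atlas £21.93: books → 5.5% + 0% transit = 5.5% → £1.21
Leather boots £238.25: clothing and footwear → 8.75% + 1% transit = 9.75% → £23.23
Children's picture book £7.87: books → 5.5% + 0% transit = 5.5% → £0.43
Total tax = £0.41 + £1.05 + £2.57 + £1.21 + £23.23 + £0.43 = £28.90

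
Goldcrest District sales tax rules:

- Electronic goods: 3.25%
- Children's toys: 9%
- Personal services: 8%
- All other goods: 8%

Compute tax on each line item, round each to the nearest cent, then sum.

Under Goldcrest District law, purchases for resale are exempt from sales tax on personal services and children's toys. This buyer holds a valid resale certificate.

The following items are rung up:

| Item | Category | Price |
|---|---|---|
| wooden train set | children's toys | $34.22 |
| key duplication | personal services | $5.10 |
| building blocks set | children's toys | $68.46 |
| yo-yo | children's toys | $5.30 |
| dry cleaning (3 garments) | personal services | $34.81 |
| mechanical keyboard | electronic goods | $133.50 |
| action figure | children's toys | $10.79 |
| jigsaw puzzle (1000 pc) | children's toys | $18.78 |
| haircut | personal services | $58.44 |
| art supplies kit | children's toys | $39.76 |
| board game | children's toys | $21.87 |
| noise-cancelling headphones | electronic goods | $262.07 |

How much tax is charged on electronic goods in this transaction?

Mechanical keyboard $133.50: electronic goods → 3.25% → $4.34
Noise-cancelling headphones $262.07: electronic goods → 3.25% → $8.52
Tax on electronic goods = $4.34 + $8.52 = $12.86

$12.86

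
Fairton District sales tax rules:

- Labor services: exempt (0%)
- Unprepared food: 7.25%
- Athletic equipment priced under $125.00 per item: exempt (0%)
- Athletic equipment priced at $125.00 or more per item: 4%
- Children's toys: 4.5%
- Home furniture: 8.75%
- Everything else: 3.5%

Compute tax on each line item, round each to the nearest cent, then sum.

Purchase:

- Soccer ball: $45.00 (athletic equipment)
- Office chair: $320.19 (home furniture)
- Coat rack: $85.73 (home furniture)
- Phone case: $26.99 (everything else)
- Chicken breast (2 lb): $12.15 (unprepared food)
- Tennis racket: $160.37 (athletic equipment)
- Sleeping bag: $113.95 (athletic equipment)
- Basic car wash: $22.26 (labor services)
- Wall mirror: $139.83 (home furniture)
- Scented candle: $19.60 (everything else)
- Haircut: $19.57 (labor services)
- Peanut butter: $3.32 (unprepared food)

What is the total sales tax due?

Soccer ball $45.00: athletic equipment, under $125.00 → 0% → $0.00
Office chair $320.19: home furniture → 8.75% → $28.02
Coat rack $85.73: home furniture → 8.75% → $7.50
Phone case $26.99: everything else → 3.5% → $0.94
Chicken breast (2 lb) $12.15: unprepared food → 7.25% → $0.88
Tennis racket $160.37: athletic equipment, $125.00 or more → 4% → $6.41
Sleeping bag $113.95: athletic equipment, under $125.00 → 0% → $0.00
Basic car wash $22.26: labor services → 0% → $0.00
Wall mirror $139.83: home furniture → 8.75% → $12.24
Scented candle $19.60: everything else → 3.5% → $0.69
Haircut $19.57: labor services → 0% → $0.00
Peanut butter $3.32: unprepared food → 7.25% → $0.24
Total tax = $28.02 + $7.50 + $0.94 + $0.88 + $6.41 + $12.24 + $0.69 + $0.24 = $56.92

$56.92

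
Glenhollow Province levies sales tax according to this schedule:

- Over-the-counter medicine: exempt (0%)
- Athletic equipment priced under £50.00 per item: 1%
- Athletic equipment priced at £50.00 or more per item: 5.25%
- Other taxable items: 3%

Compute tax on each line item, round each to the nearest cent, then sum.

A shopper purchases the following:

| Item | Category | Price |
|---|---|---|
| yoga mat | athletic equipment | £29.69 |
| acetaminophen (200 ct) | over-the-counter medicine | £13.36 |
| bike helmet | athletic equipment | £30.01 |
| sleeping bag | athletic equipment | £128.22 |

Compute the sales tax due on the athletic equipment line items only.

£7.33

Yoga mat £29.69: athletic equipment, under £50.00 → 1% → £0.30
Bike helmet £30.01: athletic equipment, under £50.00 → 1% → £0.30
Sleeping bag £128.22: athletic equipment, £50.00 or more → 5.25% → £6.73
Tax on athletic equipment = £0.30 + £0.30 + £6.73 = £7.33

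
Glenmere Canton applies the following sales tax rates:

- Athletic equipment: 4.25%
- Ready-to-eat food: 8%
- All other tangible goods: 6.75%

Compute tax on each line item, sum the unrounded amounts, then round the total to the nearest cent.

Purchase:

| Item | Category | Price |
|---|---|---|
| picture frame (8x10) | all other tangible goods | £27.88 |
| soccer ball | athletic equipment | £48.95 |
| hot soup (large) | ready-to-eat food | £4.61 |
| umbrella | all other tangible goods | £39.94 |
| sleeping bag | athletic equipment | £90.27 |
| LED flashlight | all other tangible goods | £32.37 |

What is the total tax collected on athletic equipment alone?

£5.92

Soccer ball £48.95: athletic equipment → 4.25% → £2.080375
Sleeping bag £90.27: athletic equipment → 4.25% → £3.836475
Tax on athletic equipment: unrounded sum = £5.91685 → £5.92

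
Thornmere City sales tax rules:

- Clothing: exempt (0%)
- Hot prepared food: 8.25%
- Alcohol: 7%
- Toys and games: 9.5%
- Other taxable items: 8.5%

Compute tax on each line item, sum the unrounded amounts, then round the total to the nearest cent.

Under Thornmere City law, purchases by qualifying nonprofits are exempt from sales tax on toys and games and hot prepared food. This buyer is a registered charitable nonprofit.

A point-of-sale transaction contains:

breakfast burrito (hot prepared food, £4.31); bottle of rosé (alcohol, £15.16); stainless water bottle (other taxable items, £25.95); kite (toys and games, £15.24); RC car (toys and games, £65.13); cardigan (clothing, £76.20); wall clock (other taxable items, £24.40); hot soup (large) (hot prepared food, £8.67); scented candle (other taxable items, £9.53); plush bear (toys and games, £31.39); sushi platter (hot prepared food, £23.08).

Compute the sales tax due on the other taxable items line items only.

£5.09

Stainless water bottle £25.95: other taxable items → 8.5% → £2.20575
Wall clock £24.40: other taxable items → 8.5% → £2.074
Scented candle £9.53: other taxable items → 8.5% → £0.81005
Tax on other taxable items: unrounded sum = £5.0898 → £5.09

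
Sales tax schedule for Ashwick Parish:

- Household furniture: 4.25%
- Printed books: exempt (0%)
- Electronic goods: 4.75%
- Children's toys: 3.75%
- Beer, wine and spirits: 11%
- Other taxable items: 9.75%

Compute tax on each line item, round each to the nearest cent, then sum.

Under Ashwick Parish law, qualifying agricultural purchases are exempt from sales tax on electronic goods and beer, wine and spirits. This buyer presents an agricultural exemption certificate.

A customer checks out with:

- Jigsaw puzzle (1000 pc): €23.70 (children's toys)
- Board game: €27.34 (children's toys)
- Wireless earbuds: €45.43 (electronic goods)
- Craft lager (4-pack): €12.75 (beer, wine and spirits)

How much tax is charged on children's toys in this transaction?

€1.92

Jigsaw puzzle (1000 pc) €23.70: children's toys → 3.75% → €0.89
Board game €27.34: children's toys → 3.75% → €1.03
Tax on children's toys = €0.89 + €1.03 = €1.92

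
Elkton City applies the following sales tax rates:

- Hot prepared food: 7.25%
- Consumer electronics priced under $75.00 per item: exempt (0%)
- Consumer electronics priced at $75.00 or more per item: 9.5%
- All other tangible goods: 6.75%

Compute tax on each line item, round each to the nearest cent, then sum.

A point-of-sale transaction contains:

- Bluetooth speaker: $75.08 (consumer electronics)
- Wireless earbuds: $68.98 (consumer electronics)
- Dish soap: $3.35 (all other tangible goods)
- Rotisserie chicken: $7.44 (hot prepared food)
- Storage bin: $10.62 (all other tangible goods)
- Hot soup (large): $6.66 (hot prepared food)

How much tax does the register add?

$9.10

Bluetooth speaker $75.08: consumer electronics, $75.00 or more → 9.5% → $7.13
Wireless earbuds $68.98: consumer electronics, under $75.00 → 0% → $0.00
Dish soap $3.35: all other tangible goods → 6.75% → $0.23
Rotisserie chicken $7.44: hot prepared food → 7.25% → $0.54
Storage bin $10.62: all other tangible goods → 6.75% → $0.72
Hot soup (large) $6.66: hot prepared food → 7.25% → $0.48
Total tax = $7.13 + $0.23 + $0.54 + $0.72 + $0.48 = $9.10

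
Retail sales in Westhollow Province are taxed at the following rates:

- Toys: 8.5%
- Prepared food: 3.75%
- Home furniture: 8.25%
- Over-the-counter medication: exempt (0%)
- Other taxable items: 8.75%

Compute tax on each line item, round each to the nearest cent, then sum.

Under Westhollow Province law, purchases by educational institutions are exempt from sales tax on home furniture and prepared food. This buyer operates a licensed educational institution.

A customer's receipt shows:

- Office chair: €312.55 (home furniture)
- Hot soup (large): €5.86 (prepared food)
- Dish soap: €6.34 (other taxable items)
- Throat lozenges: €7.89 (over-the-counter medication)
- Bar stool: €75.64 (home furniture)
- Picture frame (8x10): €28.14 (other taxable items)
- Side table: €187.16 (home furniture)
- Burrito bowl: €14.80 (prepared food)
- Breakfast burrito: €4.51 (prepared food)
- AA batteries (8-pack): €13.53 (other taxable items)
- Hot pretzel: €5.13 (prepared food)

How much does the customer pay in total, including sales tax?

Office chair €312.55: home furniture, buyer-exempt → 0% → €0.00
Hot soup (large) €5.86: prepared food, buyer-exempt → 0% → €0.00
Dish soap €6.34: other taxable items → 8.75% → €0.55
Throat lozenges €7.89: over-the-counter medication → 0% → €0.00
Bar stool €75.64: home furniture, buyer-exempt → 0% → €0.00
Picture frame (8x10) €28.14: other taxable items → 8.75% → €2.46
Side table €187.16: home furniture, buyer-exempt → 0% → €0.00
Burrito bowl €14.80: prepared food, buyer-exempt → 0% → €0.00
Breakfast burrito €4.51: prepared food, buyer-exempt → 0% → €0.00
AA batteries (8-pack) €13.53: other taxable items → 8.75% → €1.18
Hot pretzel €5.13: prepared food, buyer-exempt → 0% → €0.00
Subtotal = €661.55; tax = €4.19; total due = €665.74

€665.74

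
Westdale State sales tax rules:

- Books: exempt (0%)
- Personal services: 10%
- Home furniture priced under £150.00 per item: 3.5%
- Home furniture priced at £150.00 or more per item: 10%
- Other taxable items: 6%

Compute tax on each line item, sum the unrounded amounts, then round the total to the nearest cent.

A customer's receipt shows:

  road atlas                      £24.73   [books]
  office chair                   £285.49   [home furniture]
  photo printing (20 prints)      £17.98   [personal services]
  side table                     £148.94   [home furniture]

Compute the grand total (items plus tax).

Road atlas £24.73: books → 0% → £0.00
Office chair £285.49: home furniture, £150.00 or more → 10% → £28.549
Photo printing (20 prints) £17.98: personal services → 10% → £1.798
Side table £148.94: home furniture, under £150.00 → 3.5% → £5.2129
Subtotal = £477.14; unrounded tax = £35.5599 → £35.56; total due = £512.70

£512.70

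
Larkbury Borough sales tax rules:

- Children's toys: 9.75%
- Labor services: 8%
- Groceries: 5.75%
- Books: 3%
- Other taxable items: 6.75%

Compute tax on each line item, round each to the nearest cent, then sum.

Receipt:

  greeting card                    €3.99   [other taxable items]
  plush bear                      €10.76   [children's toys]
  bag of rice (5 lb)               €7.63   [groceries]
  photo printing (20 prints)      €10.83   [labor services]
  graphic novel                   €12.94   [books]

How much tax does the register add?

€3.02

Greeting card €3.99: other taxable items → 6.75% → €0.27
Plush bear €10.76: children's toys → 9.75% → €1.05
Bag of rice (5 lb) €7.63: groceries → 5.75% → €0.44
Photo printing (20 prints) €10.83: labor services → 8% → €0.87
Graphic novel €12.94: books → 3% → €0.39
Total tax = €0.27 + €1.05 + €0.44 + €0.87 + €0.39 = €3.02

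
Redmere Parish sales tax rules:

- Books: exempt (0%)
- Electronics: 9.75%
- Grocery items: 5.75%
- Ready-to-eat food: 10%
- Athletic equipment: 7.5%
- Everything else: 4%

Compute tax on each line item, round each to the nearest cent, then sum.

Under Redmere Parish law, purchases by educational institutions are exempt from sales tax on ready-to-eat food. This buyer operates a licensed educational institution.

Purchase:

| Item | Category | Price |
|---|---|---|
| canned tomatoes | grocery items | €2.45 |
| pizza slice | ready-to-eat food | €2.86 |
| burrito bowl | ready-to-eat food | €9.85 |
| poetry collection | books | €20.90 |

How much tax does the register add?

€0.14

Canned tomatoes €2.45: grocery items → 5.75% → €0.14
Pizza slice €2.86: ready-to-eat food, buyer-exempt → 0% → €0.00
Burrito bowl €9.85: ready-to-eat food, buyer-exempt → 0% → €0.00
Poetry collection €20.90: books → 0% → €0.00
Total tax = €0.14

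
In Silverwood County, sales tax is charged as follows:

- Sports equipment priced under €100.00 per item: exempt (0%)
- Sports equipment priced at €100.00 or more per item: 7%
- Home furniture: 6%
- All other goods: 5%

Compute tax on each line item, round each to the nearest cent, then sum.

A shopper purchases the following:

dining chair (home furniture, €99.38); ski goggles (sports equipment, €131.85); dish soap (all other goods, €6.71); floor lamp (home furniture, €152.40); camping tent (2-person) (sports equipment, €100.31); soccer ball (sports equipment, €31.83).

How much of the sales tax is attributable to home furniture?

€15.10

Dining chair €99.38: home furniture → 6% → €5.96
Floor lamp €152.40: home furniture → 6% → €9.14
Tax on home furniture = €5.96 + €9.14 = €15.10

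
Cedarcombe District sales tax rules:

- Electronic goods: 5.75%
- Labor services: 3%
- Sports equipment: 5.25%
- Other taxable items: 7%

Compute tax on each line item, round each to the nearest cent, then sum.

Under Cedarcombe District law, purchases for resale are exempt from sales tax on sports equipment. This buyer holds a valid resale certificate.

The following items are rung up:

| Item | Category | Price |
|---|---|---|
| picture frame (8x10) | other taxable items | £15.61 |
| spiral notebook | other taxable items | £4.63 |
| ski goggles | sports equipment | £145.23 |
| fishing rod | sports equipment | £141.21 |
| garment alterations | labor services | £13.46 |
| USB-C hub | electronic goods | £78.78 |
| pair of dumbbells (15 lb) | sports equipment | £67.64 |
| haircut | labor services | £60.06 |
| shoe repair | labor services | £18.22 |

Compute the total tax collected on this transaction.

£8.69

Picture frame (8x10) £15.61: other taxable items → 7% → £1.09
Spiral notebook £4.63: other taxable items → 7% → £0.32
Ski goggles £145.23: sports equipment, buyer-exempt → 0% → £0.00
Fishing rod £141.21: sports equipment, buyer-exempt → 0% → £0.00
Garment alterations £13.46: labor services → 3% → £0.40
USB-C hub £78.78: electronic goods → 5.75% → £4.53
Pair of dumbbells (15 lb) £67.64: sports equipment, buyer-exempt → 0% → £0.00
Haircut £60.06: labor services → 3% → £1.80
Shoe repair £18.22: labor services → 3% → £0.55
Total tax = £1.09 + £0.32 + £0.40 + £4.53 + £1.80 + £0.55 = £8.69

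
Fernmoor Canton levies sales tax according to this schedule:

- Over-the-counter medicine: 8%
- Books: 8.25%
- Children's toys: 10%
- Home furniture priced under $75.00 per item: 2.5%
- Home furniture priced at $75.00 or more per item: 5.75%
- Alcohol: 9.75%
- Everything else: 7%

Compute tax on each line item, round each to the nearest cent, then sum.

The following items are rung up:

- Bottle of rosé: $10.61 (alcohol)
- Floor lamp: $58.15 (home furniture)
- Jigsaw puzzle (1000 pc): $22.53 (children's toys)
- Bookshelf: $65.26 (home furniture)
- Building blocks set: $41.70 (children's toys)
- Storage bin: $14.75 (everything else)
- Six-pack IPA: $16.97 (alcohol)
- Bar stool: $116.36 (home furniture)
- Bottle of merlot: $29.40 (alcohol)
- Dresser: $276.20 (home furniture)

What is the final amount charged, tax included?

$690.58

Bottle of rosé $10.61: alcohol → 9.75% → $1.03
Floor lamp $58.15: home furniture, under $75.00 → 2.5% → $1.45
Jigsaw puzzle (1000 pc) $22.53: children's toys → 10% → $2.25
Bookshelf $65.26: home furniture, under $75.00 → 2.5% → $1.63
Building blocks set $41.70: children's toys → 10% → $4.17
Storage bin $14.75: everything else → 7% → $1.03
Six-pack IPA $16.97: alcohol → 9.75% → $1.65
Bar stool $116.36: home furniture, $75.00 or more → 5.75% → $6.69
Bottle of merlot $29.40: alcohol → 9.75% → $2.87
Dresser $276.20: home furniture, $75.00 or more → 5.75% → $15.88
Subtotal = $651.93; tax = $38.65; total due = $690.58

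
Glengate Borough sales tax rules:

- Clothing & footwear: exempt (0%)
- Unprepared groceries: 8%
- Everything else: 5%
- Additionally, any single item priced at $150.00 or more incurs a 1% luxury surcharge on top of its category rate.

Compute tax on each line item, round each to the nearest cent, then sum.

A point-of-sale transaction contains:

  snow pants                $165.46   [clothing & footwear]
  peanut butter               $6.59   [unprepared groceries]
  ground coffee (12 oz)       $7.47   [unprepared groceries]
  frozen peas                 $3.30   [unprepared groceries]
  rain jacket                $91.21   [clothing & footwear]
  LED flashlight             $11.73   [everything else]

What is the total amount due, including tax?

Snow pants $165.46: clothing & footwear → 0% + 1% surcharge = 1% → $1.65
Peanut butter $6.59: unprepared groceries → 8% → $0.53
Ground coffee (12 oz) $7.47: unprepared groceries → 8% → $0.60
Frozen peas $3.30: unprepared groceries → 8% → $0.26
Rain jacket $91.21: clothing & footwear → 0% → $0.00
LED flashlight $11.73: everything else → 5% → $0.59
Subtotal = $285.76; tax = $3.63; total due = $289.39

$289.39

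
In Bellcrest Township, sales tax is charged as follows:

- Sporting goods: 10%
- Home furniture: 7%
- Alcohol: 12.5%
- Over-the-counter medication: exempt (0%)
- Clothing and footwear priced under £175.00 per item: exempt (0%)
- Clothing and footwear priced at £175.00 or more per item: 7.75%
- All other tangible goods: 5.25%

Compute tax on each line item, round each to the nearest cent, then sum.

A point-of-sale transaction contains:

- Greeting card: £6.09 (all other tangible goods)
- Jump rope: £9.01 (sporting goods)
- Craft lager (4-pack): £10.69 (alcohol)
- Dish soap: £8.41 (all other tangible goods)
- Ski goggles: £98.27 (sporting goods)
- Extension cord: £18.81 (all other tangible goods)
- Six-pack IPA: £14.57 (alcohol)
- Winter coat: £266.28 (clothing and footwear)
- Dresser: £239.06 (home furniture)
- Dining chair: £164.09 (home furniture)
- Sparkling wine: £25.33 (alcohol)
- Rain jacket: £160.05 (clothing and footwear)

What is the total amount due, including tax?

Greeting card £6.09: all other tangible goods → 5.25% → £0.32
Jump rope £9.01: sporting goods → 10% → £0.90
Craft lager (4-pack) £10.69: alcohol → 12.5% → £1.34
Dish soap £8.41: all other tangible goods → 5.25% → £0.44
Ski goggles £98.27: sporting goods → 10% → £9.83
Extension cord £18.81: all other tangible goods → 5.25% → £0.99
Six-pack IPA £14.57: alcohol → 12.5% → £1.82
Winter coat £266.28: clothing and footwear, £175.00 or more → 7.75% → £20.64
Dresser £239.06: home furniture → 7% → £16.73
Dining chair £164.09: home furniture → 7% → £11.49
Sparkling wine £25.33: alcohol → 12.5% → £3.17
Rain jacket £160.05: clothing and footwear, under £175.00 → 0% → £0.00
Subtotal = £1020.66; tax = £67.67; total due = £1088.33

£1088.33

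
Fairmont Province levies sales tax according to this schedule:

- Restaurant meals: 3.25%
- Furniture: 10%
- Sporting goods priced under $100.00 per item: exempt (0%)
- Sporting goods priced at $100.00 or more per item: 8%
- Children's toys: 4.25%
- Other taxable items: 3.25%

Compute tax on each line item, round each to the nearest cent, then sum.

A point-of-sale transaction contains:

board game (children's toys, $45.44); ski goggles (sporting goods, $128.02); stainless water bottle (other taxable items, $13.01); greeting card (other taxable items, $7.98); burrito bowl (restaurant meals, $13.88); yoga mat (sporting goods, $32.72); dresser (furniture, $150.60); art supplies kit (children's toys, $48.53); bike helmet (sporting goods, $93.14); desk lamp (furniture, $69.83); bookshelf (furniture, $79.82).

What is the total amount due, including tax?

Board game $45.44: children's toys → 4.25% → $1.93
Ski goggles $128.02: sporting goods, $100.00 or more → 8% → $10.24
Stainless water bottle $13.01: other taxable items → 3.25% → $0.42
Greeting card $7.98: other taxable items → 3.25% → $0.26
Burrito bowl $13.88: restaurant meals → 3.25% → $0.45
Yoga mat $32.72: sporting goods, under $100.00 → 0% → $0.00
Dresser $150.60: furniture → 10% → $15.06
Art supplies kit $48.53: children's toys → 4.25% → $2.06
Bike helmet $93.14: sporting goods, under $100.00 → 0% → $0.00
Desk lamp $69.83: furniture → 10% → $6.98
Bookshelf $79.82: furniture → 10% → $7.98
Subtotal = $682.97; tax = $45.38; total due = $728.35

$728.35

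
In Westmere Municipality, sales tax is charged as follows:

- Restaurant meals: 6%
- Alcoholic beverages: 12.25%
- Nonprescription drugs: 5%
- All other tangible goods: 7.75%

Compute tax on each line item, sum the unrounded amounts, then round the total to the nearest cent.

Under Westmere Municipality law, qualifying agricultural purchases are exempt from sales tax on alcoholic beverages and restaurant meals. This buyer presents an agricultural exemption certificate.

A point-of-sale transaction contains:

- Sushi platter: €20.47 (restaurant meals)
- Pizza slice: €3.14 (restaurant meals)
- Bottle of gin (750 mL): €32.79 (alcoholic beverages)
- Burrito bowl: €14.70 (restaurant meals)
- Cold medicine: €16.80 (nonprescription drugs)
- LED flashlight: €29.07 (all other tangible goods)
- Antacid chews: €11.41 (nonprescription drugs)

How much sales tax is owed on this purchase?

Sushi platter €20.47: restaurant meals, buyer-exempt → 0% → €0.00
Pizza slice €3.14: restaurant meals, buyer-exempt → 0% → €0.00
Bottle of gin (750 mL) €32.79: alcoholic beverages, buyer-exempt → 0% → €0.00
Burrito bowl €14.70: restaurant meals, buyer-exempt → 0% → €0.00
Cold medicine €16.80: nonprescription drugs → 5% → €0.84
LED flashlight €29.07: all other tangible goods → 7.75% → €2.252925
Antacid chews €11.41: nonprescription drugs → 5% → €0.5705
Unrounded tax sum = €3.663425 → €3.66

€3.66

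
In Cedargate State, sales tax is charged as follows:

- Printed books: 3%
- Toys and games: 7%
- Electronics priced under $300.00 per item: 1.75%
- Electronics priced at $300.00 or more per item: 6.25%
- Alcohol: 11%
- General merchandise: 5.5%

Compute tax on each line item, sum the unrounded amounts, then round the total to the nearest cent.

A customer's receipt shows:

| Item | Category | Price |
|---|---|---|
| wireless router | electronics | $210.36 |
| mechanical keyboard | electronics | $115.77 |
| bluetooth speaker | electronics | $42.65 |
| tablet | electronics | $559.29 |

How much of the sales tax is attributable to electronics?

$41.41

Wireless router $210.36: electronics, under $300.00 → 1.75% → $3.6813
Mechanical keyboard $115.77: electronics, under $300.00 → 1.75% → $2.025975
Bluetooth speaker $42.65: electronics, under $300.00 → 1.75% → $0.746375
Tablet $559.29: electronics, $300.00 or more → 6.25% → $34.955625
Tax on electronics: unrounded sum = $41.409275 → $41.41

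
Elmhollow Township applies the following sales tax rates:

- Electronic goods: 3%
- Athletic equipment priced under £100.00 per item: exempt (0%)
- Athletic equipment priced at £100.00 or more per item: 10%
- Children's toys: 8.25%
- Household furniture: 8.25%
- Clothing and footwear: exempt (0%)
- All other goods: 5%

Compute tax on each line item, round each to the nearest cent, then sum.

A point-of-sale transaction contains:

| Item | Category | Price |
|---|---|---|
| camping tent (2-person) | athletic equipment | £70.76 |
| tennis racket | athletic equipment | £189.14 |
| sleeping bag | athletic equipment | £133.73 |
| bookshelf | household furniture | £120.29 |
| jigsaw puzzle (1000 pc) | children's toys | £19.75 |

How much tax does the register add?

£43.83

Camping tent (2-person) £70.76: athletic equipment, under £100.00 → 0% → £0.00
Tennis racket £189.14: athletic equipment, £100.00 or more → 10% → £18.91
Sleeping bag £133.73: athletic equipment, £100.00 or more → 10% → £13.37
Bookshelf £120.29: household furniture → 8.25% → £9.92
Jigsaw puzzle (1000 pc) £19.75: children's toys → 8.25% → £1.63
Total tax = £18.91 + £13.37 + £9.92 + £1.63 = £43.83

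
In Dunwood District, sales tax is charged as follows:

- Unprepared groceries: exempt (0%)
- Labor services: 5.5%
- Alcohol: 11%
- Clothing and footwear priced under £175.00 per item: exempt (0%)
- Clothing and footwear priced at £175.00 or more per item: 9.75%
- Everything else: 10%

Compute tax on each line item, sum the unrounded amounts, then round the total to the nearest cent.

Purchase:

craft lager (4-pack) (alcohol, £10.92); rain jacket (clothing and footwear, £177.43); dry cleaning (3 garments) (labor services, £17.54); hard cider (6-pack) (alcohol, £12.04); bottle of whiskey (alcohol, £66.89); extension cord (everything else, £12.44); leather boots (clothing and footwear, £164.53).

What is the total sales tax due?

Craft lager (4-pack) £10.92: alcohol → 11% → £1.2012
Rain jacket £177.43: clothing and footwear, £175.00 or more → 9.75% → £17.299425
Dry cleaning (3 garments) £17.54: labor services → 5.5% → £0.9647
Hard cider (6-pack) £12.04: alcohol → 11% → £1.3244
Bottle of whiskey £66.89: alcohol → 11% → £7.3579
Extension cord £12.44: everything else → 10% → £1.244
Leather boots £164.53: clothing and footwear, under £175.00 → 0% → £0.00
Unrounded tax sum = £29.391625 → £29.39

£29.39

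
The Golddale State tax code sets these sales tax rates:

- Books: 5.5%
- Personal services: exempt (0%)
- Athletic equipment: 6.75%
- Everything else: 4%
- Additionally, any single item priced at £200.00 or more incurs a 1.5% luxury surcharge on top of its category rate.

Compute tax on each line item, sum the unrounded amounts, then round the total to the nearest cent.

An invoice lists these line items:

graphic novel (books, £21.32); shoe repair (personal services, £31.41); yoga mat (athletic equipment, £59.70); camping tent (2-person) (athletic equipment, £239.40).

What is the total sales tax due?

Graphic novel £21.32: books → 5.5% → £1.1726
Shoe repair £31.41: personal services → 0% → £0.00
Yoga mat £59.70: athletic equipment → 6.75% → £4.02975
Camping tent (2-person) £239.40: athletic equipment → 6.75% + 1.5% surcharge = 8.25% → £19.7505
Unrounded tax sum = £24.95285 → £24.95

£24.95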